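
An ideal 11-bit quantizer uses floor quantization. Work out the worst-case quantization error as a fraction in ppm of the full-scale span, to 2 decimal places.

Truncating → worst-case error = 1 LSB = V_FS/2^11, so 1e+06/2048 = 488.281 ppm of full scale.

488.28 ppm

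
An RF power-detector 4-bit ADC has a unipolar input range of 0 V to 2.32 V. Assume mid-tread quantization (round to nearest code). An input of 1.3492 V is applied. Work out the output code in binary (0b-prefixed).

LSB = 2.32 V / 16 = 145.000 mV.
Input sits at 9.305 steps above V_low.
round(9.305) = 9.
In binary (0b-prefixed): 0b1001.

code 0b1001 (decimal 9)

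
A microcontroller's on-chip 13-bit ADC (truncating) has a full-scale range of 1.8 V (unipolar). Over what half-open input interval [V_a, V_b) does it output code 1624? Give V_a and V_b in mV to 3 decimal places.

[356.836 mV, 357.056 mV)

LSB = 1.8/2^13 = 219.73 µV.
V_a = V_low + 1624·LSB = 0.356836 V; V_b = V_low + 1625·LSB = 0.357056 V.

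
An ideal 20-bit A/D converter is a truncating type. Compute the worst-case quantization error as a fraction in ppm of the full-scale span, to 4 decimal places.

0.9537 ppm

Truncating → worst-case error = 1 LSB = V_FS/2^20, so 1e+06/1048576 = 0.953674 ppm of full scale.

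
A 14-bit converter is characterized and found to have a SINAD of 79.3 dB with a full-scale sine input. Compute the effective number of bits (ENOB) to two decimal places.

12.88 bits

ENOB = (SINAD − 1.76) / 6.02 = (79.3 − 1.76)/6.02 = 12.880.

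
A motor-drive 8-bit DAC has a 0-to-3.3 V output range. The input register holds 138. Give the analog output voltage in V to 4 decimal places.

LSB = 3.3 V / 2^8 = 12.891 mV.
V_out = 0 + 138 × 0.0128906 V = 1.77891 V.

1.7789 V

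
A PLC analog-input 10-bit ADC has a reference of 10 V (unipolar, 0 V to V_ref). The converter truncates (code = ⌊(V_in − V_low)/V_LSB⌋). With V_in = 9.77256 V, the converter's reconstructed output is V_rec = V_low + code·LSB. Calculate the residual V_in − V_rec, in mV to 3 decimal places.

6.935 mV

Step size: 10 V ÷ 2^10 = 9.766 mV.
Scaled input = 1000.7101 LSBs, so code = 1000.
Code 1000 maps back to 0 + 1000×0.00976562 V = 9.765625 V.
Difference: 0.006935 V → 6.935 mV.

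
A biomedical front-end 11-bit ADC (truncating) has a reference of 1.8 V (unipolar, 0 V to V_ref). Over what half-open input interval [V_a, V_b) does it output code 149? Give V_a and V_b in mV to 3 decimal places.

LSB = 1.8/2^11 = 0.879 mV.
V_a = V_low + 149·LSB = 0.130957 V; V_b = V_low + 150·LSB = 0.131836 V.

[130.957 mV, 131.836 mV)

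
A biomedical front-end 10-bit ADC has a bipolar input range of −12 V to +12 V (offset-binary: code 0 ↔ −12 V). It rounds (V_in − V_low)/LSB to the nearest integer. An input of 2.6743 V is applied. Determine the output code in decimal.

Full-scale span = 24 V; LSB = 24/2^10 = 23.438 mV.
Input sits at 626.103 steps above V_low.
round(626.103) = 626.

code 626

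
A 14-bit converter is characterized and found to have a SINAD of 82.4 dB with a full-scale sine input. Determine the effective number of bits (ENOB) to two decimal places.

13.40 bits

ENOB = (SINAD − 1.76) / 6.02 = (82.4 − 1.76)/6.02 = 13.395.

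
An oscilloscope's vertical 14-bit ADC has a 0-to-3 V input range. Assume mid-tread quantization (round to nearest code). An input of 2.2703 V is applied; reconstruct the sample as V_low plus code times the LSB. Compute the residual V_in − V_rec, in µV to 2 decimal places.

LSB = 3/2^14 = 183.11 µV.
(2.2703 − 0)/0.000183105 = 12398.8651; round gives code 12399.
Reconstructed: 2.2703247 V.
V_in − V_rec = -2.4707e-05 V = -24.71 µV.

-24.71 µV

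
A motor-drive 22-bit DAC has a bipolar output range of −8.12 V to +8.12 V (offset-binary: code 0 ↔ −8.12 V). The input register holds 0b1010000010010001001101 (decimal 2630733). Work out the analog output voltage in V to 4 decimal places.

LSB = 16.24 V / 2^22 = 3.87 µV.
Code 0b1010000010010001001101 = 2630733 decimal.
V_out = (−8.12) + 2630733 × 3.87192e-06 V = 2.06598 V.

2.0660 V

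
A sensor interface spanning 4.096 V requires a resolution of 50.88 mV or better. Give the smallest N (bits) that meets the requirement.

Number of steps required ≥ 4.096 V / 50.88 mV = 80.50.
Need 2^N ≥ 80.50; 2^6 = 64, 2^7 = 128.
Minimum N = 7.

7 bits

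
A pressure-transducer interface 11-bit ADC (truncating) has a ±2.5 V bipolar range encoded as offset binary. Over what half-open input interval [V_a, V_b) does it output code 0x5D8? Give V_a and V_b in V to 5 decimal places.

[1.15234 V, 1.15479 V)

LSB = 5/2^11 = 2.441 mV.
Code 0x5D8 = 1496 decimal.
V_a = V_low + 1496·LSB = 1.15234 V; V_b = V_low + 1497·LSB = 1.15479 V.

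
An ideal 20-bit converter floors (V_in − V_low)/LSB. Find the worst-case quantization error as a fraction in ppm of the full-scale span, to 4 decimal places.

0.9537 ppm

Truncating → worst-case error = 1 LSB = V_FS/2^20, so 1e+06/1048576 = 0.953674 ppm of full scale.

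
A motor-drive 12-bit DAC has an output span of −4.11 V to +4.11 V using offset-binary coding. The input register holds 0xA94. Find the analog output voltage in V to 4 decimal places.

LSB = 8.22 V / 2^12 = 2.007 mV.
Code 0xA94 = 2708 decimal.
V_out = (−4.11) + 2708 × 0.00200684 V = 1.32451 V.

1.3245 V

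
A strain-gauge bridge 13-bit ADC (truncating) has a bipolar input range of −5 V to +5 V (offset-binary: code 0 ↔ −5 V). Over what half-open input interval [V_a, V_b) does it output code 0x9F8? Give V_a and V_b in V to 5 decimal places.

LSB = 10/2^13 = 1.221 mV.
Code 0x9F8 = 2552 decimal.
V_a = V_low + 2552·LSB = -1.88477 V; V_b = V_low + 2553·LSB = -1.88354 V.

[-1.88477 V, -1.88354 V)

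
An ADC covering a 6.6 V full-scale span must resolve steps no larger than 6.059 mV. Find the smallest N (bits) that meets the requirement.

Number of steps required ≥ 6.6 V / 6.059 mV = 1089.29.
Need 2^N ≥ 1089.29; 2^10 = 1024, 2^11 = 2048.
Minimum N = 11.

11 bits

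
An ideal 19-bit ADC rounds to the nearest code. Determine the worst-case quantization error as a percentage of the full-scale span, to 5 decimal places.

0.00010 %

Rounding → worst-case error = ½ LSB = V_FS/2^20, so 100/1048576 = 9.53674e-05 % of full scale.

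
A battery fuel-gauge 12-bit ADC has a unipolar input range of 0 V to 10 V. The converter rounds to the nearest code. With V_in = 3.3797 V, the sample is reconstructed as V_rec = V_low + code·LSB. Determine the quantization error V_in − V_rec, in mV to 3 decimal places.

One LSB is 10 V / 4096 = 2.441 mV.
(3.3797 − 0)/0.00244141 = 1384.3251; round gives code 1384.
Code 1384 maps back to 0 + 1384×0.00244141 V = 3.3789062 V.
Difference: 0.00079375 V → 0.794 mV.

0.794 mV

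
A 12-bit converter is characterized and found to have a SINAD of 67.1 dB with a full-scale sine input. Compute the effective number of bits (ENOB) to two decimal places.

ENOB = (SINAD − 1.76) / 6.02 = (67.1 − 1.76)/6.02 = 10.854.

10.85 bits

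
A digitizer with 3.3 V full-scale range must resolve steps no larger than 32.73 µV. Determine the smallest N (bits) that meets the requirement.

17 bits

Number of steps required ≥ 3.3 V / 32.73 µV = 100824.93.
Need 2^N ≥ 100824.93; 2^16 = 65536, 2^17 = 131072.
Minimum N = 17.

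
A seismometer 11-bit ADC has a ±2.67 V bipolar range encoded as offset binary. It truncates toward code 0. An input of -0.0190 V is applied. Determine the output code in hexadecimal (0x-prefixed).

code 0x3F8 (decimal 1016)

With 2048 levels over 5.34 V, one step is 2.607 mV.
(-0.0190 − (−2.67)) / 0.00260742 = 1016.713 LSBs.
⌊·⌋(1016.713) = 1016.
In hexadecimal (0x-prefixed): 0x3F8.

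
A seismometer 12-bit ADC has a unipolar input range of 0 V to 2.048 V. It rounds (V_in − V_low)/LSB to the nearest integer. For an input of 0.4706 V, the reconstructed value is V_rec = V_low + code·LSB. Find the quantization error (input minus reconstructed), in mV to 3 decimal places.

0.100 mV

Step size: 2.048 V ÷ 2^12 = 0.500 mV.
(V_in − V_low)/LSB = (0.4706 − 0)/0.0005 = 941.2000 → code 941 (round).
Code 941 maps back to 0 + 941×0.0005 V = 0.4705 V.
Error = 0.4706 − 0.4705 = 0.0001 V = 0.100 mV.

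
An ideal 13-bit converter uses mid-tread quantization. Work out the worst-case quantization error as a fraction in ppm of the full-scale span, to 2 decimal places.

61.04 ppm

Rounding → worst-case error = ½ LSB = V_FS/2^14, so 1e+06/16384 = 61.0352 ppm of full scale.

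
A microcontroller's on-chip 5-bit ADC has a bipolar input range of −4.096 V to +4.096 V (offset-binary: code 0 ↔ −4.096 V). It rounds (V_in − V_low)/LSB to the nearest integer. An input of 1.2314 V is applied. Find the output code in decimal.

code 21

Full-scale span = 8.192 V; LSB = 8.192/2^5 = 256.000 mV.
(1.2314 − (−4.096)) / 0.256 = 20.810 LSBs.
round(20.810) = 21.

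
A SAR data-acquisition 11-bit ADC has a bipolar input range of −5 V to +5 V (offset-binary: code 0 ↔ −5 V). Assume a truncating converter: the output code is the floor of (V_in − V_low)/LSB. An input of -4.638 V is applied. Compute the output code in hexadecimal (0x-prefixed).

code 0x4A (decimal 74)

With 2048 levels over 10 V, one step is 4.883 mV.
(-4.638 − (−5)) / 0.00488281 = 74.138 LSBs.
⌊·⌋(74.138) = 74.
In hexadecimal (0x-prefixed): 0x4A.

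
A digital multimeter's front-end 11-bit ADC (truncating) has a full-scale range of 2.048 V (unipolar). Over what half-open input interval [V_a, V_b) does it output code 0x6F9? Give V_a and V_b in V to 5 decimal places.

[1.78500 V, 1.78600 V)

LSB = 2.048/2^11 = 1.000 mV.
Code 0x6F9 = 1785 decimal.
V_a = V_low + 1785·LSB = 1.785 V; V_b = V_low + 1786·LSB = 1.786 V.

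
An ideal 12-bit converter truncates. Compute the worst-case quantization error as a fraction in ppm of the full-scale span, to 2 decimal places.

Truncating → worst-case error = 1 LSB = V_FS/2^12, so 1e+06/4096 = 244.141 ppm of full scale.

244.14 ppm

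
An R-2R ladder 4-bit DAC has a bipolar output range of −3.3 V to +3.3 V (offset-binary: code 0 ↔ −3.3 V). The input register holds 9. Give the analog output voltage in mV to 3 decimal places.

LSB = 6.6 V / 2^4 = 412.500 mV.
V_out = (−3.3) + 9 × 0.4125 V = 0.4125 V.
= 412.500 mV.

412.500 mV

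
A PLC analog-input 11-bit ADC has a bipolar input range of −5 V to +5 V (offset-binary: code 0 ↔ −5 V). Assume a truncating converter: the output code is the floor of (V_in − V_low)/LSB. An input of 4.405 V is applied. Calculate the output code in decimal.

code 1926

LSB = 10 V / 2048 = 4.883 mV.
(4.405 − (−5)) / 0.00488281 = 1926.144 LSBs.
Floor → code 1926.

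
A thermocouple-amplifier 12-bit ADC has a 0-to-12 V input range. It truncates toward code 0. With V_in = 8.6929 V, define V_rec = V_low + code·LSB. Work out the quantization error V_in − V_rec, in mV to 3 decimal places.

Step size: 12 V ÷ 2^12 = 2.930 mV.
(8.6929 − 0)/0.00292969 = 2967.1765; ⌊·⌋ gives code 2967.
V_rec = 0 + 2967·0.00292969 = 8.6923828 V.
V_in − V_rec = 0.000517187 V = 0.517 mV.

0.517 mV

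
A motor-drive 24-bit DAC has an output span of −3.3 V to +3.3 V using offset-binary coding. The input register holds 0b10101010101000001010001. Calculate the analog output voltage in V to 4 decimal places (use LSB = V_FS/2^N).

-1.1005 V

LSB = 6.6 V / 2^24 = 0.39 µV.
Code 0b10101010101000001010001 = 5591121 decimal.
V_out = (−3.3) + 5591121 × 3.93391e-07 V = -1.10051 V.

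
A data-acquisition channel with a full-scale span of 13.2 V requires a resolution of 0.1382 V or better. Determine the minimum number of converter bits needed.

Number of steps required ≥ 13.2 V / 0.1382 V = 95.51.
Need 2^N ≥ 95.51; 2^6 = 64, 2^7 = 128.
Minimum N = 7.

7 bits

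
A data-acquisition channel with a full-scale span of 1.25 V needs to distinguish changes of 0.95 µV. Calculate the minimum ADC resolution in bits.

Number of steps required ≥ 1.25 V / 0.95 µV = 1315789.47.
Need 2^N ≥ 1315789.47; 2^20 = 1048576, 2^21 = 2097152.
Minimum N = 21.

21 bits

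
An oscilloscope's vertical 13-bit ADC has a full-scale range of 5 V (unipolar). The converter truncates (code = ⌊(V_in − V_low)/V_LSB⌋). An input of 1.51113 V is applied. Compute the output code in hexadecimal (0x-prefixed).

LSB = 5 V / 8192 = 0.610 mV.
(V_in − V_low)/LSB = (1.51113 − 0) / 0.000610352 = 2475.835.
Floor → code 2475.
In hexadecimal (0x-prefixed): 0x9AB.

code 0x9AB (decimal 2475)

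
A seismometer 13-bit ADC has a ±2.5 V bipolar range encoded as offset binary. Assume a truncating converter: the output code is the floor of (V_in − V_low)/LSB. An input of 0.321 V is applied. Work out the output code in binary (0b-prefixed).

code 0b1001000001101 (decimal 4621)

LSB = 5 V / 8192 = 0.610 mV.
(0.321 − (−2.5)) / 0.000610352 = 4621.926 LSBs.
⌊·⌋(4621.926) = 4621.
In binary (0b-prefixed): 0b1001000001101.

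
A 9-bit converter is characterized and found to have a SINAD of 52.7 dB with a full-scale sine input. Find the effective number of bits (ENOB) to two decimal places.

ENOB = (SINAD − 1.76) / 6.02 = (52.7 − 1.76)/6.02 = 8.462.

8.46 bits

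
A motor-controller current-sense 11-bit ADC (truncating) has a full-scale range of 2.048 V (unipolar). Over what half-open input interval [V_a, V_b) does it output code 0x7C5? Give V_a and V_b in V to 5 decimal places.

LSB = 2.048/2^11 = 1.000 mV.
Code 0x7C5 = 1989 decimal.
V_a = V_low + 1989·LSB = 1.989 V; V_b = V_low + 1990·LSB = 1.99 V.

[1.98900 V, 1.99000 V)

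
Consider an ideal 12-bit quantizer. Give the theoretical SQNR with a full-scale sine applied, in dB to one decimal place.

SNR ≈ 6.02·N + 1.76 dB = 6.02·12 + 1.76 = 74.00 dB.

74.0 dB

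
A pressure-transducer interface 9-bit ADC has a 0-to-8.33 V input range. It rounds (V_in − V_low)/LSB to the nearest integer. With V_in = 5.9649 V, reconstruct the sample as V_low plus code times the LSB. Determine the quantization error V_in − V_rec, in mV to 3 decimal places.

-6.018 mV

One LSB is 8.33 V / 512 = 16.270 mV.
Scaled input = 366.6301 LSBs, so code = 367.
Reconstructed: 5.970918 V.
Error = 5.9649 − 5.970918 = -0.00601797 V = -6.018 mV.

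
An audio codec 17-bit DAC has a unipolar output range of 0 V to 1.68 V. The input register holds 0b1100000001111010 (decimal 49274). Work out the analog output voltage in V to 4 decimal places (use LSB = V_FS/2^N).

LSB = 1.68 V / 2^17 = 12.82 µV.
Code 0b1100000001111010 = 49274 decimal.
V_out = 0 + 49274 × 1.28174e-05 V = 0.631564 V.

0.6316 V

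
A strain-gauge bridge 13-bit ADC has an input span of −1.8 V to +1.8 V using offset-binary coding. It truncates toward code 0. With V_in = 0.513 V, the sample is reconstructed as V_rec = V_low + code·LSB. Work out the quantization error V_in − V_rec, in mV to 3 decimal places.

Step size: 3.6 V ÷ 2^13 = 439.45 µV.
Scaled input = 5263.3600 LSBs, so code = 5263.
Code 5263 maps back to (−1.8) + 5263×0.000439453 V = 0.5128418 V.
Difference: 0.000158203 V → 0.158 mV.

0.158 mV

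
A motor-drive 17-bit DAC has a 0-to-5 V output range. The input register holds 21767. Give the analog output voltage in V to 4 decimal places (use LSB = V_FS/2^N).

0.8303 V

LSB = 5 V / 2^17 = 38.15 µV.
V_out = 0 + 21767 × 3.8147e-05 V = 0.830345 V.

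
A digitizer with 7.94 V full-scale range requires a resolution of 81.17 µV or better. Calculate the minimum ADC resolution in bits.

Number of steps required ≥ 7.94 V / 81.17 µV = 97819.39.
Need 2^N ≥ 97819.39; 2^16 = 65536, 2^17 = 131072.
Minimum N = 17.

17 bits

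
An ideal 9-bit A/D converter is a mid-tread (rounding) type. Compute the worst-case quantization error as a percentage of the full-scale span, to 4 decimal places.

0.0977 %

Rounding → worst-case error = ½ LSB = V_FS/2^10, so 100/1024 = 0.0976562 % of full scale.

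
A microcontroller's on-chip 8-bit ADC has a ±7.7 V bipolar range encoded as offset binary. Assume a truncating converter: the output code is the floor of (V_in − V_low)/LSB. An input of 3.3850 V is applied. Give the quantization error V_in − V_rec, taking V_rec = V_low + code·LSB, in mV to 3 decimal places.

Step size: 15.4 V ÷ 2^8 = 60.156 mV.
(V_in − V_low)/LSB = (3.3850 − (−7.7))/0.0601563 = 184.2701 → code 184 (floor).
Reconstructed: 3.36875 V.
V_in − V_rec = 0.01625 V = 16.250 mV.

16.250 mV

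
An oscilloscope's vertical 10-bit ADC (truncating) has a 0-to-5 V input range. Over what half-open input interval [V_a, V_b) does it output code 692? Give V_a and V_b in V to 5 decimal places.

LSB = 5/2^10 = 4.883 mV.
V_a = V_low + 692·LSB = 3.37891 V; V_b = V_low + 693·LSB = 3.38379 V.

[3.37891 V, 3.38379 V)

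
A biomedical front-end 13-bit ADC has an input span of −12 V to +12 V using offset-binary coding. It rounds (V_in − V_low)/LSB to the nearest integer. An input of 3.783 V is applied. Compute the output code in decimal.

code 5387

LSB = 24 V / 8192 = 2.930 mV.
(3.783 − (−12)) / 0.00292969 = 5387.264 LSBs.
round(5387.264) = 5387.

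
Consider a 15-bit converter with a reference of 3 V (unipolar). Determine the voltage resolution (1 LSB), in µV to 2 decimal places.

91.55 µV

Full-scale span = 3 V.
LSB = 3 / 2^15 = 3 / 32768 = 9.15527e-05 V = 91.55 µV.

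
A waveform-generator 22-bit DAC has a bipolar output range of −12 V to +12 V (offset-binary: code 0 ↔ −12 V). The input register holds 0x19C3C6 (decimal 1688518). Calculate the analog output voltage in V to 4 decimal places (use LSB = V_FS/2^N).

-2.3382 V

LSB = 24 V / 2^22 = 5.72 µV.
Code 0x19C3C6 = 1688518 decimal.
V_out = (−12) + 1688518 × 5.72205e-06 V = -2.33822 V.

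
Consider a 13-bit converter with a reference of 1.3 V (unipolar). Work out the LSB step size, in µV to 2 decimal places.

158.69 µV

Full-scale span = 1.3 V.
LSB = 1.3 / 2^13 = 1.3 / 8192 = 0.000158691 V = 158.69 µV.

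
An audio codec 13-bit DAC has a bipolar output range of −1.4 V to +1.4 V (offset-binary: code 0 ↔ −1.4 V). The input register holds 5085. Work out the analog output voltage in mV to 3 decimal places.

338.037 mV

LSB = 2.8 V / 2^13 = 341.80 µV.
V_out = (−1.4) + 5085 × 0.000341797 V = 0.338037 V.
= 338.037 mV.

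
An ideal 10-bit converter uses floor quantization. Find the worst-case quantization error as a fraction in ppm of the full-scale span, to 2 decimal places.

Truncating → worst-case error = 1 LSB = V_FS/2^10, so 1e+06/1024 = 976.562 ppm of full scale.

976.56 ppm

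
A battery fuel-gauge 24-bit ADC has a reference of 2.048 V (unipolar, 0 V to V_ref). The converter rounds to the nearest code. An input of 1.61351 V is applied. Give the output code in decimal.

code 13217874

With 16777216 levels over 2.048 V, one step is 0.12 µV.
(1.61351 − 0) / 1.2207e-07 = 13217873.920 LSBs.
Round → code 13217874.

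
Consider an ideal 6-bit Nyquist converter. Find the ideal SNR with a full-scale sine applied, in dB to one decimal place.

37.9 dB

SNR ≈ 6.02·N + 1.76 dB = 6.02·6 + 1.76 = 37.88 dB.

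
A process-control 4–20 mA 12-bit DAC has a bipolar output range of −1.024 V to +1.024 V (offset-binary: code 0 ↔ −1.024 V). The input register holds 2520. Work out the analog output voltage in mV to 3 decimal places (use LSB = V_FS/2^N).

LSB = 2.048 V / 2^12 = 0.500 mV.
V_out = (−1.024) + 2520 × 0.0005 V = 0.236 V.
= 236.000 mV.

236.000 mV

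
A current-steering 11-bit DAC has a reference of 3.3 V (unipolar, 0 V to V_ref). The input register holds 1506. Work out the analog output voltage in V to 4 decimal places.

2.4267 V

LSB = 3.3 V / 2^11 = 1.611 mV.
V_out = 0 + 1506 × 0.00161133 V = 2.42666 V.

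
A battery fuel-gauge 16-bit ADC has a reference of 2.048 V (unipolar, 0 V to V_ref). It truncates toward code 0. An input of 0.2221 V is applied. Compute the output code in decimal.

code 7107

With 65536 levels over 2.048 V, one step is 31.25 µV.
(0.2221 − 0) / 3.125e-05 = 7107.200 LSBs.
So the output code is 7107.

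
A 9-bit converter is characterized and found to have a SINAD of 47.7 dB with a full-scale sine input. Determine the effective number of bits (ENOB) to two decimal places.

7.63 bits

ENOB = (SINAD − 1.76) / 6.02 = (47.7 − 1.76)/6.02 = 7.631.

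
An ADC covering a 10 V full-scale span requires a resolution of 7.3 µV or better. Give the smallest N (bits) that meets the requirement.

21 bits

Number of steps required ≥ 10 V / 7.3 µV = 1369863.01.
Need 2^N ≥ 1369863.01; 2^20 = 1048576, 2^21 = 2097152.
Minimum N = 21.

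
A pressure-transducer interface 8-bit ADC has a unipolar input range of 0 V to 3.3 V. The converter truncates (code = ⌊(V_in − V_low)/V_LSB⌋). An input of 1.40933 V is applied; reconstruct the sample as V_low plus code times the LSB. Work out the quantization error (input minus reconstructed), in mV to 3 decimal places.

4.252 mV

One LSB is 3.3 V / 256 = 12.891 mV.
(V_in − V_low)/LSB = (1.40933 − 0)/0.0128906 = 109.3298 → code 109 (floor).
Code 109 maps back to 0 + 109×0.0128906 V = 1.4050781 V.
Difference: 0.00425187 V → 4.252 mV.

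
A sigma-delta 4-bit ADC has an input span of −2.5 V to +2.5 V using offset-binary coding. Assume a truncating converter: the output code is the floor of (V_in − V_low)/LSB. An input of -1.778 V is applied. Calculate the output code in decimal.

code 2

With 16 levels over 5 V, one step is 312.500 mV.
Input sits at 2.310 steps above V_low.
Floor → code 2.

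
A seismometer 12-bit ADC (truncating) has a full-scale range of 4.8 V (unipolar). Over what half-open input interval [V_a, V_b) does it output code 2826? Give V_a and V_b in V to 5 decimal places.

[3.31172 V, 3.31289 V)

LSB = 4.8/2^12 = 1.172 mV.
V_a = V_low + 2826·LSB = 3.31172 V; V_b = V_low + 2827·LSB = 3.31289 V.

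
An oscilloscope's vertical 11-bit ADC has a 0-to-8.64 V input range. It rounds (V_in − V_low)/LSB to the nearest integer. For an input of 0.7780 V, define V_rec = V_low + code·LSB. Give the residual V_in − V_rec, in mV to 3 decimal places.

1.750 mV

LSB = 8.64/2^11 = 4.219 mV.
(V_in − V_low)/LSB = (0.7780 − 0)/0.00421875 = 184.4148 → code 184 (round).
Code 184 maps back to 0 + 184×0.00421875 V = 0.77625 V.
Difference: 0.00175 V → 1.750 mV.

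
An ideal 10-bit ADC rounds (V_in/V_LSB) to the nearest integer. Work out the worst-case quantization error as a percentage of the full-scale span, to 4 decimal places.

Rounding → worst-case error = ½ LSB = V_FS/2^11, so 100/2048 = 0.0488281 % of full scale.

0.0488 %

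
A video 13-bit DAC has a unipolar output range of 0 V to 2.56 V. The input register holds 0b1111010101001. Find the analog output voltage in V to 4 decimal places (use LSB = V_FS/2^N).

2.4528 V

LSB = 2.56 V / 2^13 = 312.50 µV.
Code 0b1111010101001 = 7849 decimal.
V_out = 0 + 7849 × 0.0003125 V = 2.45281 V.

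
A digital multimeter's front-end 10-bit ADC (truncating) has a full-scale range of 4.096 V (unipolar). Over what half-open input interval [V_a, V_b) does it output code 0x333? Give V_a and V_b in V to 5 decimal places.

[3.27600 V, 3.28000 V)

LSB = 4.096/2^10 = 4.000 mV.
Code 0x333 = 819 decimal.
V_a = V_low + 819·LSB = 3.276 V; V_b = V_low + 820·LSB = 3.28 V.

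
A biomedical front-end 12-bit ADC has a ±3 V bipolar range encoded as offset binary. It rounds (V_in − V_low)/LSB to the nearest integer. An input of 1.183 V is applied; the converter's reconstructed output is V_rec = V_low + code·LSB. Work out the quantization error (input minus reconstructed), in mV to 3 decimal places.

LSB = 6/2^12 = 1.465 mV.
Scaled input = 2855.5947 LSBs, so code = 2856.
Reconstructed: 1.1835938 V.
V_in − V_rec = -0.00059375 V = -0.594 mV.

-0.594 mV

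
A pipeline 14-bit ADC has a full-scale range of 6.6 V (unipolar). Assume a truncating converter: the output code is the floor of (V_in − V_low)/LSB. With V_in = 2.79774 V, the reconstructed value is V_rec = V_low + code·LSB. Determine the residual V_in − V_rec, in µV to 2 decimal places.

Step size: 6.6 V ÷ 2^14 = 402.83 µV.
(V_in − V_low)/LSB = (2.79774 − 0)/0.000402832 = 6945.1776 → code 6945 (floor).
V_rec = 0 + 6945·0.000402832 = 2.7976685 V.
V_in − V_rec = 7.1543e-05 V = 71.54 µV.

71.54 µV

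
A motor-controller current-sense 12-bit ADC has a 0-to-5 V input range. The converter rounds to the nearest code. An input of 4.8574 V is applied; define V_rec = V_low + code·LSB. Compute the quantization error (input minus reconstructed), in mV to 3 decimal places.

0.222 mV

Step size: 5 V ÷ 2^12 = 1.221 mV.
(V_in − V_low)/LSB = (4.8574 − 0)/0.0012207 = 3979.1821 → code 3979 (round).
Code 3979 maps back to 0 + 3979×0.0012207 V = 4.8571777 V.
Difference: 0.000222266 V → 0.222 mV.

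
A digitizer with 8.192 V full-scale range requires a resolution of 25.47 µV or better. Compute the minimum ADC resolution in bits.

19 bits

Number of steps required ≥ 8.192 V / 25.47 µV = 321633.29.
Need 2^N ≥ 321633.29; 2^18 = 262144, 2^19 = 524288.
Minimum N = 19.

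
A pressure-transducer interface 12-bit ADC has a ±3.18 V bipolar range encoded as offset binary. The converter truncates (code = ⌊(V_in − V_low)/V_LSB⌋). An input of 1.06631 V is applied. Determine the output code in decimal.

With 4096 levels over 6.36 V, one step is 1.553 mV.
Input sits at 2734.730 steps above V_low.
⌊·⌋(2734.730) = 2734.

code 2734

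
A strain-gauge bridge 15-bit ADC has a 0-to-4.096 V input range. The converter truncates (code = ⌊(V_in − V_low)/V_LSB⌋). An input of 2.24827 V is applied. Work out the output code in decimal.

LSB = 4.096 V / 32768 = 125.00 µV.
(V_in − V_low)/LSB = (2.24827 − 0) / 0.000125 = 17986.160.
⌊·⌋(17986.160) = 17986.

code 17986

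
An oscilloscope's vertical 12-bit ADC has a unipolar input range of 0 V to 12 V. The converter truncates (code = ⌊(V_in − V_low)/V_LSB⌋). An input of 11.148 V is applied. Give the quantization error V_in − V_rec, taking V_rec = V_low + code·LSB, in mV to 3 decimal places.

0.539 mV

One LSB is 12 V / 4096 = 2.930 mV.
(11.148 − 0)/0.00292969 = 3805.1840; ⌊·⌋ gives code 3805.
Code 3805 maps back to 0 + 3805×0.00292969 V = 11.147461 V.
Difference: 0.000539063 V → 0.539 mV.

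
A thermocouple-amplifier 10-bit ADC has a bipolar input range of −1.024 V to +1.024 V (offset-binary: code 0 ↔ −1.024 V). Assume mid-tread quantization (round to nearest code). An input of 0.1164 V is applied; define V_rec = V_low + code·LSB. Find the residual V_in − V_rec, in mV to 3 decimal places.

0.400 mV

Step size: 2.048 V ÷ 2^10 = 2.000 mV.
(0.1164 − (−1.024))/0.002 = 570.2000; round gives code 570.
Reconstructed: 0.116 V.
Error = 0.1164 − 0.116 = 0.0004 V = 0.400 mV.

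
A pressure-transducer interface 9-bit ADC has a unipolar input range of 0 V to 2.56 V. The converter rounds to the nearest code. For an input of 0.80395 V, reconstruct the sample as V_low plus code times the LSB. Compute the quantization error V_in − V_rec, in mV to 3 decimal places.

One LSB is 2.56 V / 512 = 5.000 mV.
Scaled input = 160.7900 LSBs, so code = 161.
Reconstructed: 0.805 V.
V_in − V_rec = -0.00105 V = -1.050 mV.

-1.050 mV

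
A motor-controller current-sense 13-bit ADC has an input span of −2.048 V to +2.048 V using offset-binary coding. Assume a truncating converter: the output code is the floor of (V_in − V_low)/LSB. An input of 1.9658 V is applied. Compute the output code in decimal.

LSB = 4.096 V / 8192 = 0.500 mV.
(1.9658 − (−2.048)) / 0.0005 = 8027.600 LSBs.
⌊·⌋(8027.600) = 8027.

code 8027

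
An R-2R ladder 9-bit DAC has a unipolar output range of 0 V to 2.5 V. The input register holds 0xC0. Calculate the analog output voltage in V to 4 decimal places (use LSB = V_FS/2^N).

LSB = 2.5 V / 2^9 = 4.883 mV.
Code 0xC0 = 192 decimal.
V_out = 0 + 192 × 0.00488281 V = 0.9375 V.

0.9375 V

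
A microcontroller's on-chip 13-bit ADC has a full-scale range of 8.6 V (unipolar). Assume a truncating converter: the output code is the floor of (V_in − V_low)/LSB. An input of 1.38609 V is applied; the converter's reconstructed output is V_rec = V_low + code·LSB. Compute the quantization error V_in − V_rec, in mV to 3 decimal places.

LSB = 8.6/2^13 = 1.050 mV.
(V_in − V_low)/LSB = (1.38609 − 0)/0.0010498 = 1320.3313 → code 1320 (floor).
V_rec = 0 + 1320·0.0010498 = 1.3857422 V.
Error = 1.38609 − 1.3857422 = 0.000347812 V = 0.348 mV.

0.348 mV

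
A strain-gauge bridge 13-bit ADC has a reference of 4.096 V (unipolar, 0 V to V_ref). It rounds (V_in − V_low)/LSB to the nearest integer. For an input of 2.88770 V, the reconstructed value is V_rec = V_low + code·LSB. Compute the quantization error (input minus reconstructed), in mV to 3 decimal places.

One LSB is 4.096 V / 8192 = 0.500 mV.
(V_in − V_low)/LSB = (2.88770 − 0)/0.0005 = 5775.4000 → code 5775 (round).
Reconstructed: 2.8875 V.
Difference: 0.0002 V → 0.200 mV.

0.200 mV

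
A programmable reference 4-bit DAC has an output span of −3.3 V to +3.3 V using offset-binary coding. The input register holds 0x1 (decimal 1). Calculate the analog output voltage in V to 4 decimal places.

LSB = 6.6 V / 2^4 = 412.500 mV.
Code 0x1 = 1 decimal.
V_out = (−3.3) + 1 × 0.4125 V = -2.8875 V.

-2.8875 V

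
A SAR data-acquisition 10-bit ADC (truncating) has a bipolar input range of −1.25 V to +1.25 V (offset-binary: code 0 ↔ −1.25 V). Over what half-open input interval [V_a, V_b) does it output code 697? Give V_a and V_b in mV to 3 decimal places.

LSB = 2.5/2^10 = 2.441 mV.
V_a = V_low + 697·LSB = 0.45166 V; V_b = V_low + 698·LSB = 0.454102 V.

[451.660 mV, 454.102 mV)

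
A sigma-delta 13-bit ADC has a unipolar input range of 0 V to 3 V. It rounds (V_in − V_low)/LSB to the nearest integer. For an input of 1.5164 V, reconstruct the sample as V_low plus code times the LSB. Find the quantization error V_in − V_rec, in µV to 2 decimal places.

Step size: 3 V ÷ 2^13 = 366.21 µV.
Scaled input = 4140.7829 LSBs, so code = 4141.
Reconstructed: 1.5164795 V.
Error = 1.5164 − 1.5164795 = -7.94922e-05 V = -79.49 µV.

-79.49 µV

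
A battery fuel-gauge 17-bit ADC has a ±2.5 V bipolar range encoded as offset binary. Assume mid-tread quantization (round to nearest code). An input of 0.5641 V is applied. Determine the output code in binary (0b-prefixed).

code 0b10011100111000100 (decimal 80324)

Full-scale span = 5 V; LSB = 5/2^17 = 38.15 µV.
(0.5641 − (−2.5)) / 3.8147e-05 = 80323.543 LSBs.
Round → code 80324.
In binary (0b-prefixed): 0b10011100111000100.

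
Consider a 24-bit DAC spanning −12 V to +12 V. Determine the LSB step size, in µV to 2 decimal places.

Full-scale span = 24 V.
LSB = 24 / 2^24 = 24 / 16777216 = 1.43051e-06 V = 1.43 µV.

1.43 µV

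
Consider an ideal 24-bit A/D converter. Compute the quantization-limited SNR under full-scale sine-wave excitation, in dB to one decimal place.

SNR ≈ 6.02·N + 1.76 dB = 6.02·24 + 1.76 = 146.24 dB.

146.2 dB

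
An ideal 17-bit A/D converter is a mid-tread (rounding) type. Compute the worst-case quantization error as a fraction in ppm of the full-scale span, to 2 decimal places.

Rounding → worst-case error = ½ LSB = V_FS/2^18, so 1e+06/262144 = 3.8147 ppm of full scale.

3.81 ppm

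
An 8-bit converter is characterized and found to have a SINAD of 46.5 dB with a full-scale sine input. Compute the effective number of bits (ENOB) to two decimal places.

ENOB = (SINAD − 1.76) / 6.02 = (46.5 − 1.76)/6.02 = 7.432.

7.43 bits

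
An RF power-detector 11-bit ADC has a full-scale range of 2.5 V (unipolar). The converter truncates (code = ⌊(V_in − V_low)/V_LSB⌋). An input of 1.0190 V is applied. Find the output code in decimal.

LSB = 2.5 V / 2048 = 1.221 mV.
Input sits at 834.765 steps above V_low.
⌊·⌋(834.765) = 834.

code 834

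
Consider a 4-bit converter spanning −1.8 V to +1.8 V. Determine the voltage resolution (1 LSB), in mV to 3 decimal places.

Full-scale span = 3.6 V.
LSB = 3.6 / 2^4 = 3.6 / 16 = 0.225 V = 225.000 mV.

225.000 mV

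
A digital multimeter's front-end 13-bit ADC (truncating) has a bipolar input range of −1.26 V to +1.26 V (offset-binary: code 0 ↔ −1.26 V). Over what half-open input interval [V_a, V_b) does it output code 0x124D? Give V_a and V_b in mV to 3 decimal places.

LSB = 2.52/2^13 = 307.62 µV.
Code 0x124D = 4685 decimal.
V_a = V_low + 4685·LSB = 0.181187 V; V_b = V_low + 4686·LSB = 0.181494 V.

[181.187 mV, 181.494 mV)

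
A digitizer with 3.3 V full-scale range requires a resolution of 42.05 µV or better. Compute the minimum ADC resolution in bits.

17 bits

Number of steps required ≥ 3.3 V / 42.05 µV = 78478.00.
Need 2^N ≥ 78478.00; 2^16 = 65536, 2^17 = 131072.
Minimum N = 17.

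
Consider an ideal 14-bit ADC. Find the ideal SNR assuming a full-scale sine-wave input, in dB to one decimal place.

86.0 dB

SNR ≈ 6.02·N + 1.76 dB = 6.02·14 + 1.76 = 86.04 dB.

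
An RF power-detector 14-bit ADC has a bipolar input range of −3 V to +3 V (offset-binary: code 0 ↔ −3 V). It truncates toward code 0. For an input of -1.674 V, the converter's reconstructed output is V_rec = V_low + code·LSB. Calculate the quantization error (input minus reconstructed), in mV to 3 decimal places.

0.316 mV

One LSB is 6 V / 16384 = 366.21 µV.
(-1.674 − (−3))/0.000366211 = 3620.8640; ⌊·⌋ gives code 3620.
V_rec = (−3) + 3620·0.000366211 = -1.6743164 V.
V_in − V_rec = 0.000316406 V = 0.316 mV.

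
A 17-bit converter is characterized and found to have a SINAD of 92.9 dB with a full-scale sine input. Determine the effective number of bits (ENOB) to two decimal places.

15.14 bits

ENOB = (SINAD − 1.76) / 6.02 = (92.9 − 1.76)/6.02 = 15.140.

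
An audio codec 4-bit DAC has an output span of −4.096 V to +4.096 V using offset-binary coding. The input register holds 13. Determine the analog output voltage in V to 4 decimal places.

2.5600 V

LSB = 8.192 V / 2^4 = 0.5120 V.
V_out = (−4.096) + 13 × 0.512 V = 2.56 V.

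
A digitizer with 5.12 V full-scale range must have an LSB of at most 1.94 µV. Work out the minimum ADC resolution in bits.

Number of steps required ≥ 5.12 V / 1.94 µV = 2639175.26.
Need 2^N ≥ 2639175.26; 2^21 = 2097152, 2^22 = 4194304.
Minimum N = 22.

22 bits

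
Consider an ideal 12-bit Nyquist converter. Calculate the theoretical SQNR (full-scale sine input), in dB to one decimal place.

SNR ≈ 6.02·N + 1.76 dB = 6.02·12 + 1.76 = 74.00 dB.

74.0 dB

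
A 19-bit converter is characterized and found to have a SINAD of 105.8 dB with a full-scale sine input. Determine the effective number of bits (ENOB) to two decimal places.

ENOB = (SINAD − 1.76) / 6.02 = (105.8 − 1.76)/6.02 = 17.282.

17.28 bits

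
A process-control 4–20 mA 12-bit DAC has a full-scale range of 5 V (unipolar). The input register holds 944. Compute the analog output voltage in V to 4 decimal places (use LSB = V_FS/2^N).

1.1523 V

LSB = 5 V / 2^12 = 1.221 mV.
V_out = 0 + 944 × 0.0012207 V = 1.15234 V.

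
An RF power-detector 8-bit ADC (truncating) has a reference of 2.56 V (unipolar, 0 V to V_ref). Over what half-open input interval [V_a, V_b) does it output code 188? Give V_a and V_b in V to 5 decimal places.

[1.88000 V, 1.89000 V)

LSB = 2.56/2^8 = 10.000 mV.
V_a = V_low + 188·LSB = 1.88 V; V_b = V_low + 189·LSB = 1.89 V.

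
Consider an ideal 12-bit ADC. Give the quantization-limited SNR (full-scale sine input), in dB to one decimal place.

SNR ≈ 6.02·N + 1.76 dB = 6.02·12 + 1.76 = 74.00 dB.

74.0 dB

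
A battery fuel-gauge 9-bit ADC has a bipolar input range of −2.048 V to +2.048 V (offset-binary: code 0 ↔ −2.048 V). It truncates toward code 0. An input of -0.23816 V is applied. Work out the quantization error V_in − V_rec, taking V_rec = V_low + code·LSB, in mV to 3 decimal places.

1.840 mV

Step size: 4.096 V ÷ 2^9 = 8.000 mV.
(V_in − V_low)/LSB = (-0.23816 − (−2.048))/0.008 = 226.2300 → code 226 (floor).
Code 226 maps back to (−2.048) + 226×0.008 V = -0.24 V.
Difference: 0.00184 V → 1.840 mV.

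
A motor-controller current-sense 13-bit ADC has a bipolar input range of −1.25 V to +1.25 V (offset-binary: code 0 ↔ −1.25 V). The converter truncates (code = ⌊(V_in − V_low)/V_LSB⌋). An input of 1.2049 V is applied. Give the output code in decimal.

Full-scale span = 2.5 V; LSB = 2.5/2^13 = 305.18 µV.
(V_in − V_low)/LSB = (1.2049 − (−1.25)) / 0.000305176 = 8044.216.
Floor → code 8044.

code 8044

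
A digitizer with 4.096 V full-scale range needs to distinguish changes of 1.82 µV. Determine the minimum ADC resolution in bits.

22 bits

Number of steps required ≥ 4.096 V / 1.82 µV = 2250549.45.
Need 2^N ≥ 2250549.45; 2^21 = 2097152, 2^22 = 4194304.
Minimum N = 22.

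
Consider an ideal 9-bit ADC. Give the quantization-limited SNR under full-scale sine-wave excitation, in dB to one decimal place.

55.9 dB

SNR ≈ 6.02·N + 1.76 dB = 6.02·9 + 1.76 = 55.94 dB.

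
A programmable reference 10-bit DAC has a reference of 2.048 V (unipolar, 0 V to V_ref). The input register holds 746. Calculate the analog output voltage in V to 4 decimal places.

LSB = 2.048 V / 2^10 = 2.000 mV.
V_out = 0 + 746 × 0.002 V = 1.492 V.

1.4920 V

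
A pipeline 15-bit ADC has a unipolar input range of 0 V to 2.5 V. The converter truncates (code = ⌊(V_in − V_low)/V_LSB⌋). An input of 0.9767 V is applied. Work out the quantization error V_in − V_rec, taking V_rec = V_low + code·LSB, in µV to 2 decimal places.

One LSB is 2.5 V / 32768 = 76.29 µV.
(V_in − V_low)/LSB = (0.9767 − 0)/7.62939e-05 = 12801.8022 → code 12801 (floor).
Code 12801 maps back to 0 + 12801×7.62939e-05 V = 0.97663879 V.
Difference: 6.12061e-05 V → 61.21 µV.

61.21 µV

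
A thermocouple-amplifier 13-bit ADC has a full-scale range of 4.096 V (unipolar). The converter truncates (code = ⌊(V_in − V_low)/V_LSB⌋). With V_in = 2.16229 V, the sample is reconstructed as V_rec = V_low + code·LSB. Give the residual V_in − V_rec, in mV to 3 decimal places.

One LSB is 4.096 V / 8192 = 0.500 mV.
(V_in − V_low)/LSB = (2.16229 − 0)/0.0005 = 4324.5800 → code 4324 (floor).
Reconstructed: 2.162 V.
V_in − V_rec = 0.00029 V = 0.290 mV.

0.290 mV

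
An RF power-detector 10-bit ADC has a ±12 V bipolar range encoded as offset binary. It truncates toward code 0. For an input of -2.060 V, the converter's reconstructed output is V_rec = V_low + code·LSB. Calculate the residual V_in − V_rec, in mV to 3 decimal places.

2.500 mV

Step size: 24 V ÷ 2^10 = 23.438 mV.
(-2.060 − (−12))/0.0234375 = 424.1067; ⌊·⌋ gives code 424.
Code 424 maps back to (−12) + 424×0.0234375 V = -2.0625 V.
V_in − V_rec = 0.0025 V = 2.500 mV.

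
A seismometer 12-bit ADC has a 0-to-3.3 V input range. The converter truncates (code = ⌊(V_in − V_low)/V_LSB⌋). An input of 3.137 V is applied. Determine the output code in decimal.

Full-scale span = 3.3 V; LSB = 3.3/2^12 = 0.806 mV.
(V_in − V_low)/LSB = (3.137 − 0) / 0.000805664 = 3893.682.
Floor → code 3893.

code 3893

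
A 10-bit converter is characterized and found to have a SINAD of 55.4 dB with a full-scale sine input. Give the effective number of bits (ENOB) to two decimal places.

8.91 bits

ENOB = (SINAD − 1.76) / 6.02 = (55.4 − 1.76)/6.02 = 8.910.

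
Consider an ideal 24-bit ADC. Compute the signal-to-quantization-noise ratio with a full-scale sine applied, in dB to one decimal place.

SNR ≈ 6.02·N + 1.76 dB = 6.02·24 + 1.76 = 146.24 dB.

146.2 dB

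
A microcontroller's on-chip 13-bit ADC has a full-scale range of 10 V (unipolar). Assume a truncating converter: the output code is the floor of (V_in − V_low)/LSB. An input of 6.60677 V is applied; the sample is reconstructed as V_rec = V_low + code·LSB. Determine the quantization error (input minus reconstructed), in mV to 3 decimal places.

Step size: 10 V ÷ 2^13 = 1.221 mV.
Scaled input = 5412.2660 LSBs, so code = 5412.
Reconstructed: 6.6064453 V.
V_in − V_rec = 0.000324687 V = 0.325 mV.

0.325 mV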